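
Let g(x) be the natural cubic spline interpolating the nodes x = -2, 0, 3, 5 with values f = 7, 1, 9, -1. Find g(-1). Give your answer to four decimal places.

2.6868

Write M_i for g''(x_i). With h_i = 2, 3, 2 and divided differences Δ_i = -3, 8/3, -5, the continuity of g' gives the tridiagonal system
  2·M_0 + 10·M_1 + 3·M_2 = 6(Δ_1 - Δ_0) = 34
  3·M_1 + 10·M_2 + 2·M_3 = 6(Δ_2 - Δ_1) = -46
Natural end conditions: M_0 = M_3 = 0.
Solving the tridiagonal system: M_0 = 0, M_1 = 478/91, M_2 = -562/91, M_3 = 0.
On [-2, 0], g(x) = 7 - 1297/273·(x + 2) + 0·(x + 2)² + 239/546·(x + 2)³.
With (x + 2) = 1: g(-1) = 489/182.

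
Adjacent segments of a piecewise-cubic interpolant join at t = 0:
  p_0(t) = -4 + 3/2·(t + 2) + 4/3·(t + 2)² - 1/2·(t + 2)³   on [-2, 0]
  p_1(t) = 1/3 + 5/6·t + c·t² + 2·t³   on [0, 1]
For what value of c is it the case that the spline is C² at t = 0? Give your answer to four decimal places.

p_0''(t) = 8/3 - 3·(t + 2), so p_0''(0) = -10/3. On the right, p_1''(0) = 2c, so c = -5/3.

-1.6667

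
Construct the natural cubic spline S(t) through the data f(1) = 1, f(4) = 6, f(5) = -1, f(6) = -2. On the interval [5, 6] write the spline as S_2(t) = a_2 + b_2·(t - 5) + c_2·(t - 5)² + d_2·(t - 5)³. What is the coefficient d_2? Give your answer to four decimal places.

With σ_i denoting the second derivative at x_i, h_i = 3, 1, 1, and Δ_i = (y_(i+1) − y_i)/h_i = 5/3, -7, -1:
  3·σ_0 + 8·σ_1 + 1·σ_2 = 6(Δ_1 - Δ_0) = -52
  1·σ_1 + 4·σ_2 + 1·σ_3 = 6(Δ_2 - Δ_1) = 36
Natural end conditions: σ_0 = σ_3 = 0.
Solving the tridiagonal system: σ_0 = 0, σ_1 = -244/31, σ_2 = 340/31, σ_3 = 0.
On [5, 6], with S_2(t) = a_2 + b_2·(t - 5) + c_2·(t - 5)² + d_2·(t - 5)³: c_2 = σ_2/2 = 170/31, d_2 = (σ_3 - σ_2)/(6h_2) = -170/93, b_2 = Δ_2 - h_2(2σ_2 + σ_3)/6 = -433/93.

-1.8280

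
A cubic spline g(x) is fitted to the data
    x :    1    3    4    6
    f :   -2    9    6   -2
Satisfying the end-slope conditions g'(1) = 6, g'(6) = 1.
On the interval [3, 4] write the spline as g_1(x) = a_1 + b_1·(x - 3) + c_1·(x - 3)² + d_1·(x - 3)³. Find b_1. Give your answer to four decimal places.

0.5313

With M_i denoting the second derivative at x_i, h_i = 2, 1, 2, and Δ_i = (y_(i+1) − y_i)/h_i = 11/2, -3, -4:
  2·M_0 + 6·M_1 + 1·M_2 = 6(Δ_1 - Δ_0) = -51
  1·M_1 + 6·M_2 + 2·M_3 = 6(Δ_2 - Δ_1) = -6
Clamped end conditions give two more equations: 2h_0·M_0 + h_0·M_1 = 6(Δ_0 - g'(1)) = -3 and h_2·M_2 + 2h_2·M_3 = 6(g'(6) - Δ_2) = 30.
Hence M_0 = 127/32, M_1 = -151/16, M_2 = -37/16, M_3 = 277/32.
On [3, 4], with g_1(x) = a_1 + b_1·(x - 3) + c_1·(x - 3)² + d_1·(x - 3)³: c_1 = M_1/2 = -151/32, d_1 = (M_2 - M_1)/(6h_1) = 19/16, b_1 = Δ_1 - h_1(2M_1 + M_2)/6 = 17/32.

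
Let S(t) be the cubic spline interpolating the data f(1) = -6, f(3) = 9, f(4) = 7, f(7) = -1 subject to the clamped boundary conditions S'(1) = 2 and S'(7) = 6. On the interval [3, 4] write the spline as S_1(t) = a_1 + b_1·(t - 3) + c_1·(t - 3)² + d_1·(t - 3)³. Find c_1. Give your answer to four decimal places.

-7.1071

With m_i denoting the second derivative at x_i, h_i = 2, 1, 3, and Δ_i = (y_(i+1) − y_i)/h_i = 15/2, -2, -8/3:
  2·m_0 + 6·m_1 + 1·m_2 = 6(Δ_1 - Δ_0) = -57
  1·m_1 + 8·m_2 + 3·m_3 = 6(Δ_2 - Δ_1) = -4
Clamped end conditions give two more equations: 2h_0·m_0 + h_0·m_1 = 6(Δ_0 - S'(1)) = 33 and h_2·m_2 + 2h_2·m_3 = 6(S'(7) - Δ_2) = 52.
Forward elimination and back-substitution give m_0 = 215/14, m_1 = -199/14, m_2 = -17/7, m_3 = 415/42.
On [3, 4], with S_1(t) = a_1 + b_1·(t - 3) + c_1·(t - 3)² + d_1·(t - 3)³: c_1 = m_1/2 = -199/28, d_1 = (m_2 - m_1)/(6h_1) = 55/28, b_1 = Δ_1 - h_1(2m_1 + m_2)/6 = 22/7.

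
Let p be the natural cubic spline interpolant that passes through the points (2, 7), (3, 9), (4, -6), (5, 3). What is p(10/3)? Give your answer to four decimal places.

With M_i denoting the second derivative at x_i, h_i = 1, 1, 1, and Δ_i = (y_(i+1) − y_i)/h_i = 2, -15, 9:
  1·M_0 + 4·M_1 + 1·M_2 = 6(Δ_1 - Δ_0) = -102
  1·M_1 + 4·M_2 + 1·M_3 = 6(Δ_2 - Δ_1) = 144
Natural end conditions: M_0 = M_3 = 0.
Forward elimination and back-substitution give M_0 = 0, M_1 = -184/5, M_2 = 226/5, M_3 = 0.
On [3, 4], p(x) = 9 - 154/15·(x - 3) - 92/5·(x - 3)² + 41/3·(x - 3)³.
With (x - 3) = 1/3: p(10/3) = 1636/405.

4.0395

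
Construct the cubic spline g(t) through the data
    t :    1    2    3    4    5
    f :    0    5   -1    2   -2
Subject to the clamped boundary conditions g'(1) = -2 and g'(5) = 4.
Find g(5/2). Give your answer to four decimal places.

Write M_i for g''(x_i). With h_i = 1, 1, 1, 1 and divided differences Δ_i = 5, -6, 3, -4, the continuity of g' gives the tridiagonal system
  1·M_0 + 4·M_1 + 1·M_2 = 6(Δ_1 - Δ_0) = -66
  1·M_1 + 4·M_2 + 1·M_3 = 6(Δ_2 - Δ_1) = 54
  1·M_2 + 4·M_3 + 1·M_4 = 6(Δ_3 - Δ_2) = -42
Clamped end conditions give two more equations: 2h_0·M_0 + h_0·M_1 = 6(Δ_0 - g'(1)) = 42 and h_3·M_3 + 2h_3·M_4 = 6(g'(5) - Δ_3) = 48.
Hence M_0 = 75/2, M_1 = -33, M_2 = 57/2, M_3 = -27, M_4 = 75/2.
On [2, 3], g(t) = 5 + 1/4·(t - 2) - 33/2·(t - 2)² + 41/4·(t - 2)³.
With (t - 2) = 1/2: g(5/2) = 73/32.

2.2813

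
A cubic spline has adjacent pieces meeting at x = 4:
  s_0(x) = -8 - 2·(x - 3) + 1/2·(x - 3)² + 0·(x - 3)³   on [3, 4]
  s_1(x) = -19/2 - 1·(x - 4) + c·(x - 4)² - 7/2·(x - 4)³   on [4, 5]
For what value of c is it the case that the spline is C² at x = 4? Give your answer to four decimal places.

0.5000

s_0''(x) = 1 + 0·(x - 3), so s_0''(4) = 1. On the right, s_1''(4) = 2c, so c = 1/2.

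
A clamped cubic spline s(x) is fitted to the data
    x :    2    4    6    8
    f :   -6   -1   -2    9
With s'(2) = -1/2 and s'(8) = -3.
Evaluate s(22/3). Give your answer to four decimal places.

With σ_i denoting the second derivative at x_i, h_i = 2, 2, 2, and Δ_i = (y_(i+1) − y_i)/h_i = 5/2, -1/2, 11/2:
  2·σ_0 + 8·σ_1 + 2·σ_2 = 6(Δ_1 - Δ_0) = -18
  2·σ_1 + 8·σ_2 + 2·σ_3 = 6(Δ_2 - Δ_1) = 36
Clamped end conditions give two more equations: 2h_0·σ_0 + h_0·σ_1 = 6(Δ_0 - s'(2)) = 18 and h_2·σ_2 + 2h_2·σ_3 = 6(s'(8) - Δ_2) = -51.
Hence σ_0 = 239/30, σ_1 = -104/15, σ_2 = 323/30, σ_3 = -272/15.
On [6, 8], s(x) = -2 + 131/30·(x - 6) + 323/60·(x - 6)² - 289/120·(x - 6)³.
With (x - 6) = 4/3: s(22/3) = 3112/405.

7.6840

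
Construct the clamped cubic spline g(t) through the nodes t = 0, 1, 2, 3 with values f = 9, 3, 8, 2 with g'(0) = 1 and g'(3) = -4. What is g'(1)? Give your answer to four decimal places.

Put m_i = g'' at the i-th knot. Here h = (1, 1, 1) and Δ = (-6, 5, -6), so the interior equations h_(i-1)·m_(i-1) + 2(h_(i-1)+h_i)·m_i + h_i·m_(i+1) = 6(Δ_i − Δ_(i-1)) read
  1·m_0 + 4·m_1 + 1·m_2 = 6(Δ_1 - Δ_0) = 66
  1·m_1 + 4·m_2 + 1·m_3 = 6(Δ_2 - Δ_1) = -66
Clamped end conditions give two more equations: 2h_0·m_0 + h_0·m_1 = 6(Δ_0 - g'(0)) = -42 and h_2·m_2 + 2h_2·m_3 = 6(g'(3) - Δ_2) = 12.
Forward elimination and back-substitution give m_0 = -566/15, m_1 = 502/15, m_2 = -452/15, m_3 = 316/15.
On [1, 2], g'(t) = b_1 + 2c_1·(t - 1) + 3d_1·(t - 1)² with b_1 = Δ_1 - h_1(2m_1 + m_2)/6 = -17/15, c_1 = m_1/2 = 251/15, d_1 = (m_2 - m_1)/(6h_1) = -53/5. So g'(1) = -17/15.

-1.1333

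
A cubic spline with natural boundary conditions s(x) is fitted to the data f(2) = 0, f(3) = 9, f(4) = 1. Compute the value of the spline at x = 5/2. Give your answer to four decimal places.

6.0938

Put σ_i = s'' at the i-th knot. Here h = (1, 1) and Δ = (9, -8), so the interior equations h_(i-1)·σ_(i-1) + 2(h_(i-1)+h_i)·σ_i + h_i·σ_(i+1) = 6(Δ_i − Δ_(i-1)) read
  1·σ_0 + 4·σ_1 + 1·σ_2 = 6(Δ_1 - Δ_0) = -102
Natural end conditions: σ_0 = σ_2 = 0.
Solving the tridiagonal system: σ_0 = 0, σ_1 = -51/2, σ_2 = 0.
On [2, 3], s(x) = 0 + 53/4·(x - 2) + 0·(x - 2)² - 17/4·(x - 2)³.
With (x - 2) = 1/2: s(5/2) = 195/32.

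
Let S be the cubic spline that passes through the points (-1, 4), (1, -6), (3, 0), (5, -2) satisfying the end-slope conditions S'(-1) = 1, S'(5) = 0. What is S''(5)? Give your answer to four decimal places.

Write m_i for S''(x_i). With h_i = 2, 2, 2 and divided differences Δ_i = -5, 3, -1, the continuity of S' gives the tridiagonal system
  2·m_0 + 8·m_1 + 2·m_2 = 6(Δ_1 - Δ_0) = 48
  2·m_1 + 8·m_2 + 2·m_3 = 6(Δ_2 - Δ_1) = -24
Clamped end conditions give two more equations: 2h_0·m_0 + h_0·m_1 = 6(Δ_0 - S'(-1)) = -36 and h_2·m_2 + 2h_2·m_3 = 6(S'(5) - Δ_2) = 6.
Forward elimination and back-substitution give m_0 = -221/15, m_1 = 172/15, m_2 = -107/15, m_3 = 76/15.

5.0667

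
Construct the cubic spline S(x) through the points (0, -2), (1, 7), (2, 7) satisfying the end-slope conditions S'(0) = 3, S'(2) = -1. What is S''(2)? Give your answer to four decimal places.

8.5000

Let M_i = S''(x_i). Step sizes h_i = 1, 1; slopes of the chords Δ_i = (y_(i+1) - y_i)/h_i = 9, 0.
  1·M_0 + 4·M_1 + 1·M_2 = 6(Δ_1 - Δ_0) = -54
Clamped end conditions give two more equations: 2h_0·M_0 + h_0·M_1 = 6(Δ_0 - S'(0)) = 36 and h_1·M_1 + 2h_1·M_2 = 6(S'(2) - Δ_1) = -6.
Hence M_0 = 59/2, M_1 = -23, M_2 = 17/2.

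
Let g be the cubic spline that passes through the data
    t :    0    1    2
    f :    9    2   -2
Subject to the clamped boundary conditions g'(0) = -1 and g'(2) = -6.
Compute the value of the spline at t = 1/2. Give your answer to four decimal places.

With M_i denoting the second derivative at x_i, h_i = 1, 1, and Δ_i = (y_(i+1) − y_i)/h_i = -7, -4:
  1·M_0 + 4·M_1 + 1·M_2 = 6(Δ_1 - Δ_0) = 18
Clamped end conditions give two more equations: 2h_0·M_0 + h_0·M_1 = 6(Δ_0 - g'(0)) = -36 and h_1·M_1 + 2h_1·M_2 = 6(g'(2) - Δ_1) = -12.
Hence M_0 = -25, M_1 = 14, M_2 = -13.
On [0, 1], g(t) = 9 - 1·t - 25/2·t² + 13/2·t³.
With t = 1/2: g(1/2) = 99/16.

6.1875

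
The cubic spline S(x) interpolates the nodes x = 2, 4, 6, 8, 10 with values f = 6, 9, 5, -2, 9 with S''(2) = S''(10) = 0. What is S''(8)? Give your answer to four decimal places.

7.3661

Let M_i = S''(x_i). Step sizes h_i = 2, 2, 2, 2; slopes of the chords Δ_i = (y_(i+1) - y_i)/h_i = 3/2, -2, -7/2, 11/2.
  2·M_0 + 8·M_1 + 2·M_2 = 6(Δ_1 - Δ_0) = -21
  2·M_1 + 8·M_2 + 2·M_3 = 6(Δ_2 - Δ_1) = -9
  2·M_2 + 8·M_3 + 2·M_4 = 6(Δ_3 - Δ_2) = 54
Natural end conditions: M_0 = M_4 = 0.
Solving the tridiagonal system: M_0 = 0, M_1 = -225/112, M_2 = -69/28, M_3 = 825/112, M_4 = 0.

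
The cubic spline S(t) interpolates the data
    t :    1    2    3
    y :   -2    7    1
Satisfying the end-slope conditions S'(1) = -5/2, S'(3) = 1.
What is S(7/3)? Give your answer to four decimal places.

Let m_i = S''(x_i). Step sizes h_i = 1, 1; slopes of the chords Δ_i = (y_(i+1) - y_i)/h_i = 9, -6.
  1·m_0 + 4·m_1 + 1·m_2 = 6(Δ_1 - Δ_0) = -90
Clamped end conditions give two more equations: 2h_0·m_0 + h_0·m_1 = 6(Δ_0 - S'(1)) = 69 and h_1·m_1 + 2h_1·m_2 = 6(S'(3) - Δ_1) = 42.
Forward elimination and back-substitution give m_0 = 235/4, m_1 = -97/2, m_2 = 181/4.
On [2, 3], S(t) = 7 + 21/8·(t - 2) - 97/4·(t - 2)² + 125/8·(t - 2)³.
With (t - 2) = 1/3: S(7/3) = 311/54.

5.7593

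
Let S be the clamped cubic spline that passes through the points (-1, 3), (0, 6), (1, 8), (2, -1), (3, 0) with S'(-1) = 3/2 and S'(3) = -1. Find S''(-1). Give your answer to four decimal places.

2.5893

With M_i denoting the second derivative at x_i, h_i = 1, 1, 1, 1, and Δ_i = (y_(i+1) − y_i)/h_i = 3, 2, -9, 1:
  1·M_0 + 4·M_1 + 1·M_2 = 6(Δ_1 - Δ_0) = -6
  1·M_1 + 4·M_2 + 1·M_3 = 6(Δ_2 - Δ_1) = -66
  1·M_2 + 4·M_3 + 1·M_4 = 6(Δ_3 - Δ_2) = 60
Clamped end conditions give two more equations: 2h_0·M_0 + h_0·M_1 = 6(Δ_0 - S'(-1)) = 9 and h_3·M_3 + 2h_3·M_4 = 6(S'(3) - Δ_3) = -12.
Hence M_0 = 145/56, M_1 = 107/28, M_2 = -191/8, M_3 = 719/28, M_4 = -1055/56.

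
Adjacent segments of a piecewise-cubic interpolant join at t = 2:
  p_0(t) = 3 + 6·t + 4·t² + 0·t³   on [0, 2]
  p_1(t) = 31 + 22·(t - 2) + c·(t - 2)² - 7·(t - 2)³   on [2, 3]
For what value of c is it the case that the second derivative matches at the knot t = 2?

4

p_0''(t) = 8 + 0·t, so p_0''(2) = 8. On the right, p_1''(2) = 2c, so c = 4.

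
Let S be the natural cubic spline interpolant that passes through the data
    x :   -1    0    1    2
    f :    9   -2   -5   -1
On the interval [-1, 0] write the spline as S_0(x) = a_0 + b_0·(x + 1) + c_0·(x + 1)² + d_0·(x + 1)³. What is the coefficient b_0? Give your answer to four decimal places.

Put M_i = S'' at the i-th knot. Here h = (1, 1, 1) and Δ = (-11, -3, 4), so the interior equations h_(i-1)·M_(i-1) + 2(h_(i-1)+h_i)·M_i + h_i·M_(i+1) = 6(Δ_i − Δ_(i-1)) read
  1·M_0 + 4·M_1 + 1·M_2 = 6(Δ_1 - Δ_0) = 48
  1·M_1 + 4·M_2 + 1·M_3 = 6(Δ_2 - Δ_1) = 42
Natural end conditions: M_0 = M_3 = 0.
Hence M_0 = 0, M_1 = 10, M_2 = 8, M_3 = 0.
On [-1, 0], with S_0(x) = a_0 + b_0·(x + 1) + c_0·(x + 1)² + d_0·(x + 1)³: c_0 = M_0/2 = 0, d_0 = (M_1 - M_0)/(6h_0) = 5/3, b_0 = Δ_0 - h_0(2M_0 + M_1)/6 = -38/3.

-12.6667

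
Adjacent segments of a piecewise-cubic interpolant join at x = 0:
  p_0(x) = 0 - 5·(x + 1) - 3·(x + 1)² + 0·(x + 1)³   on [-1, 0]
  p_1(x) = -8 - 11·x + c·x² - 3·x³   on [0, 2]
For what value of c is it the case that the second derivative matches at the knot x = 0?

p_0''(x) = -6 + 0·(x + 1), so p_0''(0) = -6. On the right, p_1''(0) = 2c, so c = -3.

-3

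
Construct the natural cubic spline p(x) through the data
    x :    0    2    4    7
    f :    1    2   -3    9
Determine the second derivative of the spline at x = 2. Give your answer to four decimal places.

-3.3947

With M_i denoting the second derivative at x_i, h_i = 2, 2, 3, and Δ_i = (y_(i+1) − y_i)/h_i = 1/2, -5/2, 4:
  2·M_0 + 8·M_1 + 2·M_2 = 6(Δ_1 - Δ_0) = -18
  2·M_1 + 10·M_2 + 3·M_3 = 6(Δ_2 - Δ_1) = 39
Natural end conditions: M_0 = M_3 = 0.
Hence M_0 = 0, M_1 = -129/38, M_2 = 87/19, M_3 = 0.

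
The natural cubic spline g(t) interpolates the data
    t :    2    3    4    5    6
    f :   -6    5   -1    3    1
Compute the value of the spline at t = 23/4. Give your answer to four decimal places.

Put m_i = g'' at the i-th knot. Here h = (1, 1, 1, 1) and Δ = (11, -6, 4, -2), so the interior equations h_(i-1)·m_(i-1) + 2(h_(i-1)+h_i)·m_i + h_i·m_(i+1) = 6(Δ_i − Δ_(i-1)) read
  1·m_0 + 4·m_1 + 1·m_2 = 6(Δ_1 - Δ_0) = -102
  1·m_1 + 4·m_2 + 1·m_3 = 6(Δ_2 - Δ_1) = 60
  1·m_2 + 4·m_3 + 1·m_4 = 6(Δ_3 - Δ_2) = -36
Natural end conditions: m_0 = m_4 = 0.
Forward elimination and back-substitution give m_0 = 0, m_1 = -129/4, m_2 = 27, m_3 = -63/4, m_4 = 0.
On [5, 6], g(t) = 3 + 13/4·(t - 5) - 63/8·(t - 5)² + 21/8·(t - 5)³.
With (t - 5) = 3/4: g(23/4) = 1083/512.

2.1152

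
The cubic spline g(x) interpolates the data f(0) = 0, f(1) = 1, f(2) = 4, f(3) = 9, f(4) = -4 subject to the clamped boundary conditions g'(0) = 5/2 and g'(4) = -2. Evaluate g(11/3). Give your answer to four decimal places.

Let M_i = g''(x_i). Step sizes h_i = 1, 1, 1, 1; slopes of the chords Δ_i = (y_(i+1) - y_i)/h_i = 1, 3, 5, -13.
  1·M_0 + 4·M_1 + 1·M_2 = 6(Δ_1 - Δ_0) = 12
  1·M_1 + 4·M_2 + 1·M_3 = 6(Δ_2 - Δ_1) = 12
  1·M_2 + 4·M_3 + 1·M_4 = 6(Δ_3 - Δ_2) = -108
Clamped end conditions give two more equations: 2h_0·M_0 + h_0·M_1 = 6(Δ_0 - g'(0)) = -9 and h_3·M_3 + 2h_3·M_4 = 6(g'(4) - Δ_3) = 66.
Hence M_0 = -39/8, M_1 = 3/4, M_2 = 111/8, M_3 = -177/4, M_4 = 441/8.
On [3, 4], g(x) = 9 - 119/16·(x - 3) - 177/8·(x - 3)² + 265/16·(x - 3)³.
With (x - 3) = 2/3: g(11/3) = -191/216.

-0.8843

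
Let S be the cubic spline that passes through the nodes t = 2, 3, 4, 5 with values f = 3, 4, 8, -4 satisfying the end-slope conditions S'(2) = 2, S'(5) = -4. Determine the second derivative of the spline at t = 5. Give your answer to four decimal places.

Put m_i = S'' at the i-th knot. Here h = (1, 1, 1) and Δ = (1, 4, -12), so the interior equations h_(i-1)·m_(i-1) + 2(h_(i-1)+h_i)·m_i + h_i·m_(i+1) = 6(Δ_i − Δ_(i-1)) read
  1·m_0 + 4·m_1 + 1·m_2 = 6(Δ_1 - Δ_0) = 18
  1·m_1 + 4·m_2 + 1·m_3 = 6(Δ_2 - Δ_1) = -96
Clamped end conditions give two more equations: 2h_0·m_0 + h_0·m_1 = 6(Δ_0 - S'(2)) = -6 and h_2·m_2 + 2h_2·m_3 = 6(S'(5) - Δ_2) = 48.
Solving the tridiagonal system: m_0 = -58/5, m_1 = 86/5, m_2 = -196/5, m_3 = 218/5.

43.6000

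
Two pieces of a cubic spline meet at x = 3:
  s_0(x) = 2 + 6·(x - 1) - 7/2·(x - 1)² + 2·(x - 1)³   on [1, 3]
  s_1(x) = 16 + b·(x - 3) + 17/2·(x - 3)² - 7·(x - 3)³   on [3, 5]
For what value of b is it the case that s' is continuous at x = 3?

16

s_0'(x) = 6 - 7·(x - 1) + 6·(x - 1)², so s_0'(3) = 16. On the right, s_1'(3) = b, so b = 16.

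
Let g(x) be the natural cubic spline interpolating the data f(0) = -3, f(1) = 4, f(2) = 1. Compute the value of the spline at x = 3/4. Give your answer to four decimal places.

Put σ_i = g'' at the i-th knot. Here h = (1, 1) and Δ = (7, -3), so the interior equations h_(i-1)·σ_(i-1) + 2(h_(i-1)+h_i)·σ_i + h_i·σ_(i+1) = 6(Δ_i − Δ_(i-1)) read
  1·σ_0 + 4·σ_1 + 1·σ_2 = 6(Δ_1 - Δ_0) = -60
Natural end conditions: σ_0 = σ_2 = 0.
Hence σ_0 = 0, σ_1 = -15, σ_2 = 0.
On [0, 1], g(x) = -3 + 19/2·x + 0·x² - 5/2·x³.
With x = 3/4: g(3/4) = 393/128.

3.0703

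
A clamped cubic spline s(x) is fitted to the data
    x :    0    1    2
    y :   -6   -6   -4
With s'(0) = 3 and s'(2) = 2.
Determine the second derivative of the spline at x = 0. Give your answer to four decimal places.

-12.5000

Let M_i = s''(x_i). Step sizes h_i = 1, 1; slopes of the chords Δ_i = (y_(i+1) - y_i)/h_i = 0, 2.
  1·M_0 + 4·M_1 + 1·M_2 = 6(Δ_1 - Δ_0) = 12
Clamped end conditions give two more equations: 2h_0·M_0 + h_0·M_1 = 6(Δ_0 - s'(0)) = -18 and h_1·M_1 + 2h_1·M_2 = 6(s'(2) - Δ_1) = 0.
Hence M_0 = -25/2, M_1 = 7, M_2 = -7/2.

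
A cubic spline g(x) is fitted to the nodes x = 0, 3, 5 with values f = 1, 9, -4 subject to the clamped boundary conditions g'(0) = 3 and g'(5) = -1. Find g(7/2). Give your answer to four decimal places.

Put σ_i = g'' at the i-th knot. Here h = (3, 2) and Δ = (8/3, -13/2), so the interior equations h_(i-1)·σ_(i-1) + 2(h_(i-1)+h_i)·σ_i + h_i·σ_(i+1) = 6(Δ_i − Δ_(i-1)) read
  3·σ_0 + 10·σ_1 + 2·σ_2 = 6(Δ_1 - Δ_0) = -55
Clamped end conditions give two more equations: 2h_0·σ_0 + h_0·σ_1 = 6(Δ_0 - g'(0)) = -2 and h_1·σ_1 + 2h_1·σ_2 = 6(g'(5) - Δ_1) = 33.
Solving the tridiagonal system: σ_0 = 131/30, σ_1 = -47/5, σ_2 = 259/20.
On [3, 5], g(x) = 9 - 91/20·(x - 3) - 47/10·(x - 3)² + 149/80·(x - 3)³.
With (x - 3) = 1/2: g(7/2) = 3701/640.

5.7828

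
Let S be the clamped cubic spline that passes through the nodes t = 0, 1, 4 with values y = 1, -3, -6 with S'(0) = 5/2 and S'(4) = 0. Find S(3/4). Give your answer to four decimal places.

Let M_i = S''(x_i). Step sizes h_i = 1, 3; slopes of the chords Δ_i = (y_(i+1) - y_i)/h_i = -4, -1.
  1·M_0 + 8·M_1 + 3·M_2 = 6(Δ_1 - Δ_0) = 18
Clamped end conditions give two more equations: 2h_0·M_0 + h_0·M_1 = 6(Δ_0 - S'(0)) = -39 and h_1·M_1 + 2h_1·M_2 = 6(S'(4) - Δ_1) = 6.
Solving: M_0 = -179/8, M_1 = 23/4, M_2 = -15/8.
On [0, 1], S(t) = 1 + 5/2·t - 179/16·t² + 75/16·t³.
With t = 3/4: S(3/4) = -1475/1024.

-1.4404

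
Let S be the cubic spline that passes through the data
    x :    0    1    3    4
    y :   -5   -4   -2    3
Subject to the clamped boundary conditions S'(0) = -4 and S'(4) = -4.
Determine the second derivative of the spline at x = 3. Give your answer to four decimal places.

Put M_i = S'' at the i-th knot. Here h = (1, 2, 1) and Δ = (1, 1, 5), so the interior equations h_(i-1)·M_(i-1) + 2(h_(i-1)+h_i)·M_i + h_i·M_(i+1) = 6(Δ_i − Δ_(i-1)) read
  1·M_0 + 6·M_1 + 2·M_2 = 6(Δ_1 - Δ_0) = 0
  2·M_1 + 6·M_2 + 1·M_3 = 6(Δ_2 - Δ_1) = 24
Clamped end conditions give two more equations: 2h_0·M_0 + h_0·M_1 = 6(Δ_0 - S'(0)) = 30 and h_2·M_2 + 2h_2·M_3 = 6(S'(4) - Δ_2) = -54.
Hence M_0 = 648/35, M_1 = -246/35, M_2 = 414/35, M_3 = -1152/35.

11.8286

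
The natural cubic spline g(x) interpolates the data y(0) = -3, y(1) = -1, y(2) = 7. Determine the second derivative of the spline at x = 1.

Write σ_i for g''(x_i). With h_i = 1, 1 and divided differences Δ_i = 2, 8, the continuity of g' gives the tridiagonal system
  1·σ_0 + 4·σ_1 + 1·σ_2 = 6(Δ_1 - Δ_0) = 36
Natural end conditions: σ_0 = σ_2 = 0.
Solving the tridiagonal system: σ_0 = 0, σ_1 = 9, σ_2 = 0.

9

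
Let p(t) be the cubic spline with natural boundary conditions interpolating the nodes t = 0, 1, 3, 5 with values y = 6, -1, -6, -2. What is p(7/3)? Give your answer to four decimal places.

-5.6667

Let m_i = p''(x_i). Step sizes h_i = 1, 2, 2; slopes of the chords Δ_i = (y_(i+1) - y_i)/h_i = -7, -5/2, 2.
  1·m_0 + 6·m_1 + 2·m_2 = 6(Δ_1 - Δ_0) = 27
  2·m_1 + 8·m_2 + 2·m_3 = 6(Δ_2 - Δ_1) = 27
Natural end conditions: m_0 = m_3 = 0.
Solving the tridiagonal system: m_0 = 0, m_1 = 81/22, m_2 = 27/11, m_3 = 0.
On [1, 3], p(t) = -1 - 127/22·(t - 1) + 81/44·(t - 1)² - 9/88·(t - 1)³.
With (t - 1) = 4/3: p(7/3) = -17/3.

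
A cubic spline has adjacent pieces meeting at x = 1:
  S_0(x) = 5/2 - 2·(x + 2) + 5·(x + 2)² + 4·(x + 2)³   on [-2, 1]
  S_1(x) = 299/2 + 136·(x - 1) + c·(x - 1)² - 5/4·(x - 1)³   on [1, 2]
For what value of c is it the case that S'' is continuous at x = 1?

41

S_0''(x) = 10 + 24·(x + 2), so S_0''(1) = 82. On the right, S_1''(1) = 2c, so c = 41.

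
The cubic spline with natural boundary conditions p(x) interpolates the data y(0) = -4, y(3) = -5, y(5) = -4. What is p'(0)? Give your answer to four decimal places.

-0.5833

With M_i denoting the second derivative at x_i, h_i = 3, 2, and Δ_i = (y_(i+1) − y_i)/h_i = -1/3, 1/2:
  3·M_0 + 10·M_1 + 2·M_2 = 6(Δ_1 - Δ_0) = 5
Natural end conditions: M_0 = M_2 = 0.
Solving: M_0 = 0, M_1 = 1/2, M_2 = 0.
On [0, 3], p'(x) = b_0 + 2c_0·x + 3d_0·x² with b_0 = Δ_0 - h_0(2M_0 + M_1)/6 = -7/12, c_0 = M_0/2 = 0, d_0 = (M_1 - M_0)/(6h_0) = 1/36. So p'(0) = -7/12.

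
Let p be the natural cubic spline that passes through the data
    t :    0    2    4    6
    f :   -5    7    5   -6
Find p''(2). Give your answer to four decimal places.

-4.7000

Put σ_i = p'' at the i-th knot. Here h = (2, 2, 2) and Δ = (6, -1, -11/2), so the interior equations h_(i-1)·σ_(i-1) + 2(h_(i-1)+h_i)·σ_i + h_i·σ_(i+1) = 6(Δ_i − Δ_(i-1)) read
  2·σ_0 + 8·σ_1 + 2·σ_2 = 6(Δ_1 - Δ_0) = -42
  2·σ_1 + 8·σ_2 + 2·σ_3 = 6(Δ_2 - Δ_1) = -27
Natural end conditions: σ_0 = σ_3 = 0.
Solving: σ_0 = 0, σ_1 = -47/10, σ_2 = -11/5, σ_3 = 0.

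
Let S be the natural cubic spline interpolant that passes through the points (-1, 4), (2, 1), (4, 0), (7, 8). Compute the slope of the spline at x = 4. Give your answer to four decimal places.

0.7500

Let M_i = S''(x_i). Step sizes h_i = 3, 2, 3; slopes of the chords Δ_i = (y_(i+1) - y_i)/h_i = -1, -1/2, 8/3.
  3·M_0 + 10·M_1 + 2·M_2 = 6(Δ_1 - Δ_0) = 3
  2·M_1 + 10·M_2 + 3·M_3 = 6(Δ_2 - Δ_1) = 19
Natural end conditions: M_0 = M_3 = 0.
Forward elimination and back-substitution give M_0 = 0, M_1 = -1/12, M_2 = 23/12, M_3 = 0.
On [4, 7], S'(x) = b_2 + 2c_2·(x - 4) + 3d_2·(x - 4)² with b_2 = Δ_2 - h_2(2M_2 + M_3)/6 = 3/4, c_2 = M_2/2 = 23/24, d_2 = (M_3 - M_2)/(6h_2) = -23/216. So S'(4) = 3/4.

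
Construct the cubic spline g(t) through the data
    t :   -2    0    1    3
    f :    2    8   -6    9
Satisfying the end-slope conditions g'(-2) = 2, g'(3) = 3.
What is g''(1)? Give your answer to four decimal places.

Write M_i for g''(x_i). With h_i = 2, 1, 2 and divided differences Δ_i = 3, -14, 15/2, the continuity of g' gives the tridiagonal system
  2·M_0 + 6·M_1 + 1·M_2 = 6(Δ_1 - Δ_0) = -102
  1·M_1 + 6·M_2 + 2·M_3 = 6(Δ_2 - Δ_1) = 129
Clamped end conditions give two more equations: 2h_0·M_0 + h_0·M_1 = 6(Δ_0 - g'(-2)) = 6 and h_2·M_2 + 2h_2·M_3 = 6(g'(3) - Δ_2) = -27.
Solving: M_0 = 493/32, M_1 = -445/16, M_2 = 545/16, M_3 = -761/32.

34.0625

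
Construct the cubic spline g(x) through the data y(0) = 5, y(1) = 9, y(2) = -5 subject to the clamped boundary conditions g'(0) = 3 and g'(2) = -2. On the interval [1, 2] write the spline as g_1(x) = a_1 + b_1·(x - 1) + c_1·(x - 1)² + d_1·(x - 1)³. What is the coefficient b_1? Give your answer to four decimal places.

Let M_i = g''(x_i). Step sizes h_i = 1, 1; slopes of the chords Δ_i = (y_(i+1) - y_i)/h_i = 4, -14.
  1·M_0 + 4·M_1 + 1·M_2 = 6(Δ_1 - Δ_0) = -108
Clamped end conditions give two more equations: 2h_0·M_0 + h_0·M_1 = 6(Δ_0 - g'(0)) = 6 and h_1·M_1 + 2h_1·M_2 = 6(g'(2) - Δ_1) = 72.
Solving the tridiagonal system: M_0 = 55/2, M_1 = -49, M_2 = 121/2.
On [1, 2], with g_1(x) = a_1 + b_1·(x - 1) + c_1·(x - 1)² + d_1·(x - 1)³: c_1 = M_1/2 = -49/2, d_1 = (M_2 - M_1)/(6h_1) = 73/4, b_1 = Δ_1 - h_1(2M_1 + M_2)/6 = -31/4.

-7.7500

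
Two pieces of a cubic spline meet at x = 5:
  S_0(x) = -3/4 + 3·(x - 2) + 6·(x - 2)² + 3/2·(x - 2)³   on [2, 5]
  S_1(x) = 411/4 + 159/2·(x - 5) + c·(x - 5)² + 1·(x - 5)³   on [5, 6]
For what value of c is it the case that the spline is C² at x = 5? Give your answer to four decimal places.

19.5000

S_0''(x) = 12 + 9·(x - 2), so S_0''(5) = 39. On the right, S_1''(5) = 2c, so c = 39/2.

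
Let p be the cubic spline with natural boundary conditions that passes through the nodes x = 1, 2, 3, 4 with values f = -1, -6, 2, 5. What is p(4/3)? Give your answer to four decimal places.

Write M_i for p''(x_i). With h_i = 1, 1, 1 and divided differences Δ_i = -5, 8, 3, the continuity of p' gives the tridiagonal system
  1·M_0 + 4·M_1 + 1·M_2 = 6(Δ_1 - Δ_0) = 78
  1·M_1 + 4·M_2 + 1·M_3 = 6(Δ_2 - Δ_1) = -30
Natural end conditions: M_0 = M_3 = 0.
Hence M_0 = 0, M_1 = 114/5, M_2 = -66/5, M_3 = 0.
On [1, 2], p(x) = -1 - 44/5·(x - 1) + 0·(x - 1)² + 19/5·(x - 1)³.
With (x - 1) = 1/3: p(4/3) = -512/135.

-3.7926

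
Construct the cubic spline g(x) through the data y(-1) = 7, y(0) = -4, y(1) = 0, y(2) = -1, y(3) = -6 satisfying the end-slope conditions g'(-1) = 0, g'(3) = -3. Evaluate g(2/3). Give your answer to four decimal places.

Let m_i = g''(x_i). Step sizes h_i = 1, 1, 1, 1; slopes of the chords Δ_i = (y_(i+1) - y_i)/h_i = -11, 4, -1, -5.
  1·m_0 + 4·m_1 + 1·m_2 = 6(Δ_1 - Δ_0) = 90
  1·m_1 + 4·m_2 + 1·m_3 = 6(Δ_2 - Δ_1) = -30
  1·m_2 + 4·m_3 + 1·m_4 = 6(Δ_3 - Δ_2) = -24
Clamped end conditions give two more equations: 2h_0·m_0 + h_0·m_1 = 6(Δ_0 - g'(-1)) = -66 and h_3·m_3 + 2h_3·m_4 = 6(g'(3) - Δ_3) = 12.
Hence m_0 = -741/14, m_1 = 279/7, m_2 = -33/2, m_3 = -27/7, m_4 = 111/14.
On [0, 1], g(x) = -4 - 183/28·x + 279/14·x² - 263/28·x³.
With x = 2/3: g(2/3) = -863/378.

-2.2831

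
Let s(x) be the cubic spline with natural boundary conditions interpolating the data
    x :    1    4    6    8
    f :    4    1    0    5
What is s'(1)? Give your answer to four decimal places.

-0.9211

Put M_i = s'' at the i-th knot. Here h = (3, 2, 2) and Δ = (-1, -1/2, 5/2), so the interior equations h_(i-1)·M_(i-1) + 2(h_(i-1)+h_i)·M_i + h_i·M_(i+1) = 6(Δ_i − Δ_(i-1)) read
  3·M_0 + 10·M_1 + 2·M_2 = 6(Δ_1 - Δ_0) = 3
  2·M_1 + 8·M_2 + 2·M_3 = 6(Δ_2 - Δ_1) = 18
Natural end conditions: M_0 = M_3 = 0.
Hence M_0 = 0, M_1 = -3/19, M_2 = 87/38, M_3 = 0.
On [1, 4], s'(x) = b_0 + 2c_0·(x - 1) + 3d_0·(x - 1)² with b_0 = Δ_0 - h_0(2M_0 + M_1)/6 = -35/38, c_0 = M_0/2 = 0, d_0 = (M_1 - M_0)/(6h_0) = -1/114. So s'(1) = -35/38.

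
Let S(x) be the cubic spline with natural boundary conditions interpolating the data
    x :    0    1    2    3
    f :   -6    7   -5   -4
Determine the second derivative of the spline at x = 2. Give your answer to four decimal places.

Write m_i for S''(x_i). With h_i = 1, 1, 1 and divided differences Δ_i = 13, -12, 1, the continuity of S' gives the tridiagonal system
  1·m_0 + 4·m_1 + 1·m_2 = 6(Δ_1 - Δ_0) = -150
  1·m_1 + 4·m_2 + 1·m_3 = 6(Δ_2 - Δ_1) = 78
Natural end conditions: m_0 = m_3 = 0.
Forward elimination and back-substitution give m_0 = 0, m_1 = -226/5, m_2 = 154/5, m_3 = 0.

30.8000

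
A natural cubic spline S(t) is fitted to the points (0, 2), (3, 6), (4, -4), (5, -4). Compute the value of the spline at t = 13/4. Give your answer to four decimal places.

Write σ_i for S''(x_i). With h_i = 3, 1, 1 and divided differences Δ_i = 4/3, -10, 0, the continuity of S' gives the tridiagonal system
  3·σ_0 + 8·σ_1 + 1·σ_2 = 6(Δ_1 - Δ_0) = -68
  1·σ_1 + 4·σ_2 + 1·σ_3 = 6(Δ_2 - Δ_1) = 60
Natural end conditions: σ_0 = σ_3 = 0.
Hence σ_0 = 0, σ_1 = -332/31, σ_2 = 548/31, σ_3 = 0.
On [3, 4], S(t) = 6 - 872/93·(t - 3) - 166/31·(t - 3)² + 440/93·(t - 3)³.
With (t - 3) = 1/4: S(13/4) = 421/124.

3.3952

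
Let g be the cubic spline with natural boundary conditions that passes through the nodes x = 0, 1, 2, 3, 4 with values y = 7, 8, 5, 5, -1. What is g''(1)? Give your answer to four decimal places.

With m_i denoting the second derivative at x_i, h_i = 1, 1, 1, 1, and Δ_i = (y_(i+1) − y_i)/h_i = 1, -3, 0, -6:
  1·m_0 + 4·m_1 + 1·m_2 = 6(Δ_1 - Δ_0) = -24
  1·m_1 + 4·m_2 + 1·m_3 = 6(Δ_2 - Δ_1) = 18
  1·m_2 + 4·m_3 + 1·m_4 = 6(Δ_3 - Δ_2) = -36
Natural end conditions: m_0 = m_4 = 0.
Forward elimination and back-substitution give m_0 = 0, m_1 = -117/14, m_2 = 66/7, m_3 = -159/14, m_4 = 0.

-8.3571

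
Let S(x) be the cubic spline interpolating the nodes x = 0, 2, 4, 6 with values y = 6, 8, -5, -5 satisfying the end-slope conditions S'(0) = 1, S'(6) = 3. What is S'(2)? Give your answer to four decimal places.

Let M_i = S''(x_i). Step sizes h_i = 2, 2, 2; slopes of the chords Δ_i = (y_(i+1) - y_i)/h_i = 1, -13/2, 0.
  2·M_0 + 8·M_1 + 2·M_2 = 6(Δ_1 - Δ_0) = -45
  2·M_1 + 8·M_2 + 2·M_3 = 6(Δ_2 - Δ_1) = 39
Clamped end conditions give two more equations: 2h_0·M_0 + h_0·M_1 = 6(Δ_0 - S'(0)) = 0 and h_2·M_2 + 2h_2·M_3 = 6(S'(6) - Δ_2) = 18.
Forward elimination and back-substitution give M_0 = 25/6, M_1 = -25/3, M_2 = 20/3, M_3 = 7/6.
On [2, 4], S'(x) = b_1 + 2c_1·(x - 2) + 3d_1·(x - 2)² with b_1 = Δ_1 - h_1(2M_1 + M_2)/6 = -19/6, c_1 = M_1/2 = -25/6, d_1 = (M_2 - M_1)/(6h_1) = 5/4. So S'(2) = -19/6.

-3.1667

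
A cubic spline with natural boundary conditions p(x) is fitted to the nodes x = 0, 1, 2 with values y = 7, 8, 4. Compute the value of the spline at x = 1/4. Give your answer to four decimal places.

Let σ_i = p''(x_i). Step sizes h_i = 1, 1; slopes of the chords Δ_i = (y_(i+1) - y_i)/h_i = 1, -4.
  1·σ_0 + 4·σ_1 + 1·σ_2 = 6(Δ_1 - Δ_0) = -30
Natural end conditions: σ_0 = σ_2 = 0.
Forward elimination and back-substitution give σ_0 = 0, σ_1 = -15/2, σ_2 = 0.
On [0, 1], p(x) = 7 + 9/4·x + 0·x² - 5/4·x³.
With x = 1/4: p(1/4) = 1931/256.

7.5430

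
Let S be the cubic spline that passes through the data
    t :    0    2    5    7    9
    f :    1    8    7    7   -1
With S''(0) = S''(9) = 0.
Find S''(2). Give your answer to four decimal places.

Let σ_i = S''(x_i). Step sizes h_i = 2, 3, 2, 2; slopes of the chords Δ_i = (y_(i+1) - y_i)/h_i = 7/2, -1/3, 0, -4.
  2·σ_0 + 10·σ_1 + 3·σ_2 = 6(Δ_1 - Δ_0) = -23
  3·σ_1 + 10·σ_2 + 2·σ_3 = 6(Δ_2 - Δ_1) = 2
  2·σ_2 + 8·σ_3 + 2·σ_4 = 6(Δ_3 - Δ_2) = -24
Natural end conditions: σ_0 = σ_4 = 0.
Solving the tridiagonal system: σ_0 = 0, σ_1 = -485/172, σ_2 = 149/86, σ_3 = -1181/344, σ_4 = 0.

-2.8198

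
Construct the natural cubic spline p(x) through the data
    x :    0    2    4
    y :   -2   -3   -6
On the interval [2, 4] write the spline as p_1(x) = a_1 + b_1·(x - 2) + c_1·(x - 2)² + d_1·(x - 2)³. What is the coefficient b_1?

Write M_i for p''(x_i). With h_i = 2, 2 and divided differences Δ_i = -1/2, -3/2, the continuity of p' gives the tridiagonal system
  2·M_0 + 8·M_1 + 2·M_2 = 6(Δ_1 - Δ_0) = -6
Natural end conditions: M_0 = M_2 = 0.
Solving the tridiagonal system: M_0 = 0, M_1 = -3/4, M_2 = 0.
On [2, 4], with p_1(x) = a_1 + b_1·(x - 2) + c_1·(x - 2)² + d_1·(x - 2)³: c_1 = M_1/2 = -3/8, d_1 = (M_2 - M_1)/(6h_1) = 1/16, b_1 = Δ_1 - h_1(2M_1 + M_2)/6 = -1.

-1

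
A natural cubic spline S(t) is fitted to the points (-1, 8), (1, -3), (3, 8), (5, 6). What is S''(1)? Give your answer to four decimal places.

10.1000

With M_i denoting the second derivative at x_i, h_i = 2, 2, 2, and Δ_i = (y_(i+1) − y_i)/h_i = -11/2, 11/2, -1:
  2·M_0 + 8·M_1 + 2·M_2 = 6(Δ_1 - Δ_0) = 66
  2·M_1 + 8·M_2 + 2·M_3 = 6(Δ_2 - Δ_1) = -39
Natural end conditions: M_0 = M_3 = 0.
Solving: M_0 = 0, M_1 = 101/10, M_2 = -37/5, M_3 = 0.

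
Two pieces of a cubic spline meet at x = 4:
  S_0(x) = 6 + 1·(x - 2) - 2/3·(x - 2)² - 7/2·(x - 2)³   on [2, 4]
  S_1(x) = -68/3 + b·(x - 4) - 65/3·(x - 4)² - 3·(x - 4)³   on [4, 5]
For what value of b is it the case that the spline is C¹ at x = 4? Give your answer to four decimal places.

S_0'(x) = 1 - 4/3·(x - 2) - 21/2·(x - 2)², so S_0'(4) = -131/3. On the right, S_1'(4) = b, so b = -131/3.

-43.6667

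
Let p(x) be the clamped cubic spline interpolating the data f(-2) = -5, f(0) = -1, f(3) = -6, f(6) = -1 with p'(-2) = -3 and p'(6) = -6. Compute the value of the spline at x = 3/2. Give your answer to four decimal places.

Let m_i = p''(x_i). Step sizes h_i = 2, 3, 3; slopes of the chords Δ_i = (y_(i+1) - y_i)/h_i = 2, -5/3, 5/3.
  2·m_0 + 10·m_1 + 3·m_2 = 6(Δ_1 - Δ_0) = -22
  3·m_1 + 12·m_2 + 3·m_3 = 6(Δ_2 - Δ_1) = 20
Clamped end conditions give two more equations: 2h_0·m_0 + h_0·m_1 = 6(Δ_0 - p'(-2)) = 30 and h_2·m_2 + 2h_2·m_3 = 6(p'(6) - Δ_2) = -46.
Hence m_0 = 200/19, m_1 = -115/19, m_2 = 332/57, m_3 = -201/19.
On [0, 3], p(x) = -1 + 28/19·x - 115/38·x² + 677/1026·x³.
With x = 3/2: p(3/2) = -1025/304.

-3.3717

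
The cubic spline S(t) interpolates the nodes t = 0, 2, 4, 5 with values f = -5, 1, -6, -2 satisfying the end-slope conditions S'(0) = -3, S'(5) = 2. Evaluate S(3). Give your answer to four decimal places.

-2.9022

Put M_i = S'' at the i-th knot. Here h = (2, 2, 1) and Δ = (3, -7/2, 4), so the interior equations h_(i-1)·M_(i-1) + 2(h_(i-1)+h_i)·M_i + h_i·M_(i+1) = 6(Δ_i − Δ_(i-1)) read
  2·M_0 + 8·M_1 + 2·M_2 = 6(Δ_1 - Δ_0) = -39
  2·M_1 + 6·M_2 + 1·M_3 = 6(Δ_2 - Δ_1) = 45
Clamped end conditions give two more equations: 2h_0·M_0 + h_0·M_1 = 6(Δ_0 - S'(0)) = 36 and h_2·M_2 + 2h_2·M_3 = 6(S'(5) - Δ_2) = -12.
Solving the tridiagonal system: M_0 = 691/46, M_1 = -277/23, M_2 = 314/23, M_3 = -295/23.
On [2, 4], S(t) = 1 - 1/46·(t - 2) - 277/46·(t - 2)² + 197/92·(t - 2)³.
With (t - 2) = 1: S(3) = -267/92.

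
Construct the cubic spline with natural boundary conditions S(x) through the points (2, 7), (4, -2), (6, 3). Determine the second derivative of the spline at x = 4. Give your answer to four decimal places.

5.2500

Put M_i = S'' at the i-th knot. Here h = (2, 2) and Δ = (-9/2, 5/2), so the interior equations h_(i-1)·M_(i-1) + 2(h_(i-1)+h_i)·M_i + h_i·M_(i+1) = 6(Δ_i − Δ_(i-1)) read
  2·M_0 + 8·M_1 + 2·M_2 = 6(Δ_1 - Δ_0) = 42
Natural end conditions: M_0 = M_2 = 0.
Forward elimination and back-substitution give M_0 = 0, M_1 = 21/4, M_2 = 0.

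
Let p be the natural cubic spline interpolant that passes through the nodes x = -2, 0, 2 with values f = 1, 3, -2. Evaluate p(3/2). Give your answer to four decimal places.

Put M_i = p'' at the i-th knot. Here h = (2, 2) and Δ = (1, -5/2), so the interior equations h_(i-1)·M_(i-1) + 2(h_(i-1)+h_i)·M_i + h_i·M_(i+1) = 6(Δ_i − Δ_(i-1)) read
  2·M_0 + 8·M_1 + 2·M_2 = 6(Δ_1 - Δ_0) = -21
Natural end conditions: M_0 = M_2 = 0.
Hence M_0 = 0, M_1 = -21/8, M_2 = 0.
On [0, 2], p(x) = 3 - 3/4·x - 21/16·x² + 7/32·x³.
With x = 3/2: p(3/2) = -87/256.

-0.3398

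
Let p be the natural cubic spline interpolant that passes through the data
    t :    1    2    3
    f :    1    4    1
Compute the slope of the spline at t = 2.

Let σ_i = p''(x_i). Step sizes h_i = 1, 1; slopes of the chords Δ_i = (y_(i+1) - y_i)/h_i = 3, -3.
  1·σ_0 + 4·σ_1 + 1·σ_2 = 6(Δ_1 - Δ_0) = -36
Natural end conditions: σ_0 = σ_2 = 0.
Solving: σ_0 = 0, σ_1 = -9, σ_2 = 0.
On [2, 3], p'(t) = b_1 + 2c_1·(t - 2) + 3d_1·(t - 2)² with b_1 = Δ_1 - h_1(2σ_1 + σ_2)/6 = 0, c_1 = σ_1/2 = -9/2, d_1 = (σ_2 - σ_1)/(6h_1) = 3/2. So p'(2) = 0.

0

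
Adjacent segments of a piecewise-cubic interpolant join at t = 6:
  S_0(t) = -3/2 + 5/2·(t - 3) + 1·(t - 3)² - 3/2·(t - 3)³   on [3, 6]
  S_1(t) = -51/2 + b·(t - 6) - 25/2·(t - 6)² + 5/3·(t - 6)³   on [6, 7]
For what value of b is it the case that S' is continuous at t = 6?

-32

S_0'(t) = 5/2 + 2·(t - 3) - 9/2·(t - 3)², so S_0'(6) = -32. On the right, S_1'(6) = b, so b = -32.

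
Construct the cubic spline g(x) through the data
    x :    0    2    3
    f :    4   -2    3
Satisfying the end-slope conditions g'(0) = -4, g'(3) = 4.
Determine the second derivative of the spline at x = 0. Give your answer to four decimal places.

-3.8333

With M_i denoting the second derivative at x_i, h_i = 2, 1, and Δ_i = (y_(i+1) − y_i)/h_i = -3, 5:
  2·M_0 + 6·M_1 + 1·M_2 = 6(Δ_1 - Δ_0) = 48
Clamped end conditions give two more equations: 2h_0·M_0 + h_0·M_1 = 6(Δ_0 - g'(0)) = 6 and h_1·M_1 + 2h_1·M_2 = 6(g'(3) - Δ_1) = -6.
Hence M_0 = -23/6, M_1 = 32/3, M_2 = -25/3.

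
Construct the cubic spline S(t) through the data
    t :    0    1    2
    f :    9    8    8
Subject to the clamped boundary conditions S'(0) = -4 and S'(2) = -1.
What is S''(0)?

9

Put M_i = S'' at the i-th knot. Here h = (1, 1) and Δ = (-1, 0), so the interior equations h_(i-1)·M_(i-1) + 2(h_(i-1)+h_i)·M_i + h_i·M_(i+1) = 6(Δ_i − Δ_(i-1)) read
  1·M_0 + 4·M_1 + 1·M_2 = 6(Δ_1 - Δ_0) = 6
Clamped end conditions give two more equations: 2h_0·M_0 + h_0·M_1 = 6(Δ_0 - S'(0)) = 18 and h_1·M_1 + 2h_1·M_2 = 6(S'(2) - Δ_1) = -6.
Forward elimination and back-substitution give M_0 = 9, M_1 = 0, M_2 = -3.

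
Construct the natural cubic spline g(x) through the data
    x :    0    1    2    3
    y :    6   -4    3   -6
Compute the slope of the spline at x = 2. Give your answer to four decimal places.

1.8000

With M_i denoting the second derivative at x_i, h_i = 1, 1, 1, and Δ_i = (y_(i+1) − y_i)/h_i = -10, 7, -9:
  1·M_0 + 4·M_1 + 1·M_2 = 6(Δ_1 - Δ_0) = 102
  1·M_1 + 4·M_2 + 1·M_3 = 6(Δ_2 - Δ_1) = -96
Natural end conditions: M_0 = M_3 = 0.
Solving: M_0 = 0, M_1 = 168/5, M_2 = -162/5, M_3 = 0.
On [2, 3], g'(x) = b_2 + 2c_2·(x - 2) + 3d_2·(x - 2)² with b_2 = Δ_2 - h_2(2M_2 + M_3)/6 = 9/5, c_2 = M_2/2 = -81/5, d_2 = (M_3 - M_2)/(6h_2) = 27/5. So g'(2) = 9/5.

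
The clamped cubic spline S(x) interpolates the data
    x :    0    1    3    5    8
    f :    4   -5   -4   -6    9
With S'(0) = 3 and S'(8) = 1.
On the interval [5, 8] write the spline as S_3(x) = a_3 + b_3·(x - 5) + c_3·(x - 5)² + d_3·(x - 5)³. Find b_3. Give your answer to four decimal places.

1.3608

Put M_i = S'' at the i-th knot. Here h = (1, 2, 2, 3) and Δ = (-9, 1/2, -1, 5), so the interior equations h_(i-1)·M_(i-1) + 2(h_(i-1)+h_i)·M_i + h_i·M_(i+1) = 6(Δ_i − Δ_(i-1)) read
  1·M_0 + 6·M_1 + 2·M_2 = 6(Δ_1 - Δ_0) = 57
  2·M_1 + 8·M_2 + 2·M_3 = 6(Δ_2 - Δ_1) = -9
  2·M_2 + 10·M_3 + 3·M_4 = 6(Δ_3 - Δ_2) = 36
Clamped end conditions give two more equations: 2h_0·M_0 + h_0·M_1 = 6(Δ_0 - S'(0)) = -72 and h_3·M_3 + 2h_3·M_4 = 6(S'(8) - Δ_3) = -24.
Hence M_0 = -9731/212, M_1 = 2099/106, M_2 = -3373/424, M_3 = 797/106, M_4 = -1645/212.
On [5, 8], with S_3(x) = a_3 + b_3·(x - 5) + c_3·(x - 5)² + d_3·(x - 5)³: c_3 = M_3/2 = 797/212, d_3 = (M_4 - M_3)/(6h_3) = -3239/3816, b_3 = Δ_3 - h_3(2M_3 + M_4)/6 = 577/424.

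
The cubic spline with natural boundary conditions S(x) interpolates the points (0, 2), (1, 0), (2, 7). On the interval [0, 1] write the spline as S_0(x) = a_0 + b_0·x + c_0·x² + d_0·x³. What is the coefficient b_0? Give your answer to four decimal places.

-4.2500

With m_i denoting the second derivative at x_i, h_i = 1, 1, and Δ_i = (y_(i+1) − y_i)/h_i = -2, 7:
  1·m_0 + 4·m_1 + 1·m_2 = 6(Δ_1 - Δ_0) = 54
Natural end conditions: m_0 = m_2 = 0.
Forward elimination and back-substitution give m_0 = 0, m_1 = 27/2, m_2 = 0.
On [0, 1], with S_0(x) = a_0 + b_0·x + c_0·x² + d_0·x³: c_0 = m_0/2 = 0, d_0 = (m_1 - m_0)/(6h_0) = 9/4, b_0 = Δ_0 - h_0(2m_0 + m_1)/6 = -17/4.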